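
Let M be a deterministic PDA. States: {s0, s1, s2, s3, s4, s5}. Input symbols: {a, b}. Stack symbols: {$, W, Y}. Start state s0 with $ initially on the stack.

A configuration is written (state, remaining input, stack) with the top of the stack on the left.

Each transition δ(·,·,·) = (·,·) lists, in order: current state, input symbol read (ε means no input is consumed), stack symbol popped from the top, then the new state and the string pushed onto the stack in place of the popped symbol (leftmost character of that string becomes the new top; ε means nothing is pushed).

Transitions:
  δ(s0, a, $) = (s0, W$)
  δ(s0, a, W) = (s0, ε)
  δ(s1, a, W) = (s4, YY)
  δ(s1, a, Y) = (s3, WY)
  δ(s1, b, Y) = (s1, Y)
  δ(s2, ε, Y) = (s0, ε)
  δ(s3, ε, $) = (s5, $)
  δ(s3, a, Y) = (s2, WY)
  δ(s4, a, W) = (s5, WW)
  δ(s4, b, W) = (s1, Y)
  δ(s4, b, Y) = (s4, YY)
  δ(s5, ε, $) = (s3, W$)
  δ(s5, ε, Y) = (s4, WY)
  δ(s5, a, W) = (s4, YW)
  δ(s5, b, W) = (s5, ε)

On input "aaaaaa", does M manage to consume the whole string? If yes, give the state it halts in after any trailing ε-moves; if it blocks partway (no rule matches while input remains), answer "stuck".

s0

(s0, aaaaaa, $)
  read a, top $: go to s0, push W$ → (s0, aaaaa, W$)
  read a, top W: go to s0, push ε → (s0, aaaa, $)
  read a, top $: go to s0, push W$ → (s0, aaa, W$)
  read a, top W: go to s0, push ε → (s0, aa, $)
  read a, top $: go to s0, push W$ → (s0, a, W$)
  read a, top W: go to s0, push ε → (s0, ε, $)
All input consumed; M is in state s0.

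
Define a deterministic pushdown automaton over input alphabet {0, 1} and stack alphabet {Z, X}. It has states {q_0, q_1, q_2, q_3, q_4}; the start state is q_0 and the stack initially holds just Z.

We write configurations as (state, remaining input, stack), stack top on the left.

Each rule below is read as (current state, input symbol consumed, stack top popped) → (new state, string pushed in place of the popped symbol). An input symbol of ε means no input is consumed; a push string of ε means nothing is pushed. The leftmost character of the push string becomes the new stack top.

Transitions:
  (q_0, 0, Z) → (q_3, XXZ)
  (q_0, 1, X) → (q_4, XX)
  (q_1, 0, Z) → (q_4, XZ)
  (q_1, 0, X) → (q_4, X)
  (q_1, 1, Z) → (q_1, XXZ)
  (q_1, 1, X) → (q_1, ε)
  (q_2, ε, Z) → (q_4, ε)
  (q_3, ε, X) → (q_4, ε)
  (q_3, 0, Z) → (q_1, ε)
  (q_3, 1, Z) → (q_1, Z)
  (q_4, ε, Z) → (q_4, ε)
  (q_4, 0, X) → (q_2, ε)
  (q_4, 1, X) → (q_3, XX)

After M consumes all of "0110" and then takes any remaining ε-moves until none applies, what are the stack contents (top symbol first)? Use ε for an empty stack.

(q_0, 0110, Z) ⊢ (q_3, 110, XXZ) ⊢ (q_4, 110, XZ) ⊢ (q_3, 10, XXZ) ⊢ (q_4, 10, XZ) ⊢ (q_3, 0, XXZ) ⊢ (q_4, 0, XZ) ⊢ (q_2, ε, Z) ⊢ (q_4, ε, ε)
All input consumed in state q_4 with stack ε.

ε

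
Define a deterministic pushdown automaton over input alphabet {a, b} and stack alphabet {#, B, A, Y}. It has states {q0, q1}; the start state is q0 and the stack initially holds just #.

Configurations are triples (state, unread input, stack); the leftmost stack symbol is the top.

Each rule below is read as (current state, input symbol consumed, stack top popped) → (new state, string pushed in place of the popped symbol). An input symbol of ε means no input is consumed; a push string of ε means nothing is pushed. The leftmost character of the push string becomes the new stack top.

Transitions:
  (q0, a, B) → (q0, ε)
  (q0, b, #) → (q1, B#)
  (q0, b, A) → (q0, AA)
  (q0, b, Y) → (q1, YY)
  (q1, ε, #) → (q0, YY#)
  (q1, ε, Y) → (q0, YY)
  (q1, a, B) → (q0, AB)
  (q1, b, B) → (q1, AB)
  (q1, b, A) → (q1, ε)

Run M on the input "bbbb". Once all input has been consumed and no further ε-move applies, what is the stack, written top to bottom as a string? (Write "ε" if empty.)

(q0, bbbb, #) ⊢ (q1, bbb, B#) ⊢ (q1, bb, AB#) ⊢ (q1, b, B#) ⊢ (q1, ε, AB#)
All input consumed in state q1 with stack AB#.

AB#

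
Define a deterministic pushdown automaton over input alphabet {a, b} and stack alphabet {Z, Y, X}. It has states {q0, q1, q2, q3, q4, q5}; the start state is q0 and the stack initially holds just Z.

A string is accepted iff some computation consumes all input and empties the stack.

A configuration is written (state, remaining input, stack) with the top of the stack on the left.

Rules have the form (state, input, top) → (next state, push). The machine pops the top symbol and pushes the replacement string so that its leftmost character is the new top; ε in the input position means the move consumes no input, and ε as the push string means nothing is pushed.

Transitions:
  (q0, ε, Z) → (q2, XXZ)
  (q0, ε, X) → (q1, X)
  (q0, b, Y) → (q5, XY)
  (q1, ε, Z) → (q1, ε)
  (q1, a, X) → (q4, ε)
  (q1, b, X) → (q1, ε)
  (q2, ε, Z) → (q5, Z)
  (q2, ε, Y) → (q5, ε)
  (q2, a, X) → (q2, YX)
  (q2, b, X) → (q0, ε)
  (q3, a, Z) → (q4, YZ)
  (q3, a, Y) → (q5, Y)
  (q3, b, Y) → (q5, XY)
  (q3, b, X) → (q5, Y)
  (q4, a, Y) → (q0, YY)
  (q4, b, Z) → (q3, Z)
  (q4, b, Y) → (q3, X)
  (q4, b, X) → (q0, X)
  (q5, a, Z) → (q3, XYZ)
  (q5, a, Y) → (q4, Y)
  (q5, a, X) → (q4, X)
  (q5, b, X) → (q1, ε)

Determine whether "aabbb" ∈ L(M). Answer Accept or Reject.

Accept

(q0, aabbb, Z)
  ε-move, top Z: go to q2, push XXZ → (q2, aabbb, XXZ)
  read a, top X: go to q2, push YX → (q2, abbb, YXXZ)
  ε-move, top Y: go to q5, push ε → (q5, abbb, XXZ)
  read a, top X: go to q4, push X → (q4, bbb, XXZ)
  read b, top X: go to q0, push X → (q0, bb, XXZ)
  ε-move, top X: go to q1, push X → (q1, bb, XXZ)
  read b, top X: go to q1, push ε → (q1, b, XZ)
  read b, top X: go to q1, push ε → (q1, ε, Z)
  ε-move, top Z: go to q1, push ε → (q1, ε, ε)
All input consumed and the stack is empty.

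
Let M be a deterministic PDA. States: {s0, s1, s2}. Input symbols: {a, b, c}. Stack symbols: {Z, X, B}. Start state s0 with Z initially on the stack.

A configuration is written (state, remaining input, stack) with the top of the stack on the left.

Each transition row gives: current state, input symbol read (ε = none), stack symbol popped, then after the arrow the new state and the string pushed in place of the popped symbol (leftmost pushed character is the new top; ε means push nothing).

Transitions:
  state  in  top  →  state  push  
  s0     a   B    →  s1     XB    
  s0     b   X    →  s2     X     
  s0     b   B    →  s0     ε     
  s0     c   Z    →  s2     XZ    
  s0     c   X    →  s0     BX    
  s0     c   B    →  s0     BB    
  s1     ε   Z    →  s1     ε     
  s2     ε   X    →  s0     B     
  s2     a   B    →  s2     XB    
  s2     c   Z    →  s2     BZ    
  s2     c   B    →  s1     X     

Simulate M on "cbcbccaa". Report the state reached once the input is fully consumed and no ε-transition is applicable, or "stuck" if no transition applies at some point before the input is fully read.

stuck

(s0, cbcbccaa, Z)
  read c, top Z: go to s2, push XZ → (s2, bcbccaa, XZ)
  ε-move, top X: go to s0, push B → (s0, bcbccaa, BZ)
  read b, top B: go to s0, push ε → (s0, cbccaa, Z)
  read c, top Z: go to s2, push XZ → (s2, bccaa, XZ)
  ε-move, top X: go to s0, push B → (s0, bccaa, BZ)
  read b, top B: go to s0, push ε → (s0, ccaa, Z)
  read c, top Z: go to s2, push XZ → (s2, caa, XZ)
  ε-move, top X: go to s0, push B → (s0, caa, BZ)
  read c, top B: go to s0, push BB → (s0, aa, BBZ)
  read a, top B: go to s1, push XB → (s1, a, XBBZ)
No transition for (s1, a, top X); M blocks with input a remaining.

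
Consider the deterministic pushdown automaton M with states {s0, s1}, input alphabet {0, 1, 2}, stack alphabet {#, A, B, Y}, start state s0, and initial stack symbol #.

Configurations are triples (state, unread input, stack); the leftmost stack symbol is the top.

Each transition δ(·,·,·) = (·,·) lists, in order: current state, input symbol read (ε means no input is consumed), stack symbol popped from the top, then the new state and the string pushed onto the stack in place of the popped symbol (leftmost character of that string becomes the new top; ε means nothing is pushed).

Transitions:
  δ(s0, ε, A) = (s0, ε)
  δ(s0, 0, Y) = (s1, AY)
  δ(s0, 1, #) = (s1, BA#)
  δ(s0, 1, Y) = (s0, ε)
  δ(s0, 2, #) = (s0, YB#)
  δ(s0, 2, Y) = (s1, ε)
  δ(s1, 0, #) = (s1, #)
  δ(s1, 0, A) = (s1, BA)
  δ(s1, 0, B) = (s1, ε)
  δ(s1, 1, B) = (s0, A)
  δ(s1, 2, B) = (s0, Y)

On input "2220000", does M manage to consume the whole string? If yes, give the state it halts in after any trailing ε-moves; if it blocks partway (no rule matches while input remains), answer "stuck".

s1

(s0, 2220000, #)
  read 2, top #: go to s0, push YB# → (s0, 220000, YB#)
  read 2, top Y: go to s1, push ε → (s1, 20000, B#)
  read 2, top B: go to s0, push Y → (s0, 0000, Y#)
  read 0, top Y: go to s1, push AY → (s1, 000, AY#)
  read 0, top A: go to s1, push BA → (s1, 00, BAY#)
  read 0, top B: go to s1, push ε → (s1, 0, AY#)
  read 0, top A: go to s1, push BA → (s1, ε, BAY#)
All input consumed; M is in state s1.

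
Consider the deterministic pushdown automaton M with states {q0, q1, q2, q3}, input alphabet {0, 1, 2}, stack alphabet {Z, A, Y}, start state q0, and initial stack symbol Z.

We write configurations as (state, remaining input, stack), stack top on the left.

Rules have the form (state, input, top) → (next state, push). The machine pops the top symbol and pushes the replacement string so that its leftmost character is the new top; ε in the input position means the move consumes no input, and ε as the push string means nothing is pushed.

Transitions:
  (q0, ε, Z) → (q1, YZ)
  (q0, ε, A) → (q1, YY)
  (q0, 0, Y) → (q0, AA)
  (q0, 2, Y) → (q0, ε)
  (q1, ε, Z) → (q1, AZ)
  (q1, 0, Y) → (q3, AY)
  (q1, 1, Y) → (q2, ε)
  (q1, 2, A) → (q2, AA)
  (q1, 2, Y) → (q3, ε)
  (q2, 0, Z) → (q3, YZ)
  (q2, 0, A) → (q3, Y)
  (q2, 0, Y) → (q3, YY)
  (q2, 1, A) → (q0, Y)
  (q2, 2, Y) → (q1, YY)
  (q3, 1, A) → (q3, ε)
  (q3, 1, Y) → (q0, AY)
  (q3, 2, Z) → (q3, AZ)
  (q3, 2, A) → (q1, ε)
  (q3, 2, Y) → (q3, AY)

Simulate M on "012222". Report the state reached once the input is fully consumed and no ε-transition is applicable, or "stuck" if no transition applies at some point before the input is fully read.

q3

(q0, 012222, Z) ⊢ (q1, 012222, YZ) ⊢ (q3, 12222, AYZ) ⊢ (q3, 2222, YZ) ⊢ (q3, 222, AYZ) ⊢ (q1, 22, YZ) ⊢ (q3, 2, Z) ⊢ (q3, ε, AZ)
All input consumed; M is in state q3.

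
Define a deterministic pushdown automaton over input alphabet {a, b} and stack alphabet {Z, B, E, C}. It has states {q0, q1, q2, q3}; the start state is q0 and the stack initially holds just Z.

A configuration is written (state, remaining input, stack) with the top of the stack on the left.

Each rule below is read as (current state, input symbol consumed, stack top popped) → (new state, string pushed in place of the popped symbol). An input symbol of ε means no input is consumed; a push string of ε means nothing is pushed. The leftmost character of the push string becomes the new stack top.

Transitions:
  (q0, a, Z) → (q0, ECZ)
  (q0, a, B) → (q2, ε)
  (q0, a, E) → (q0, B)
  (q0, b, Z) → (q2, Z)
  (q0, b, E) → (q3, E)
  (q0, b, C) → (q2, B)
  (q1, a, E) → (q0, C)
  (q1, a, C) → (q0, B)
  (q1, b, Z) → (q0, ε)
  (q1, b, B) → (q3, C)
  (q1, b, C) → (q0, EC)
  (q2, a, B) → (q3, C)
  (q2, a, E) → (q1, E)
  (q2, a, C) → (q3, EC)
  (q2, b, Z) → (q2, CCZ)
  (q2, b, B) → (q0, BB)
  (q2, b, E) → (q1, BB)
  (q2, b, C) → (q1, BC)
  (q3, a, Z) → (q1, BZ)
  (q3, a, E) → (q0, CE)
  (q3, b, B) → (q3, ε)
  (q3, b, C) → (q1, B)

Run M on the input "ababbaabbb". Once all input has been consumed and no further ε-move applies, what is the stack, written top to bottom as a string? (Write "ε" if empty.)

(q0, ababbaabbb, Z) ⊢ (q0, babbaabbb, ECZ) ⊢ (q3, abbaabbb, ECZ) ⊢ (q0, bbaabbb, CECZ) ⊢ (q2, baabbb, BECZ) ⊢ (q0, aabbb, BBECZ) ⊢ (q2, abbb, BECZ) ⊢ (q3, bbb, CECZ) ⊢ (q1, bb, BECZ) ⊢ (q3, b, CECZ) ⊢ (q1, ε, BECZ)
All input consumed in state q1 with stack BECZ.

BECZ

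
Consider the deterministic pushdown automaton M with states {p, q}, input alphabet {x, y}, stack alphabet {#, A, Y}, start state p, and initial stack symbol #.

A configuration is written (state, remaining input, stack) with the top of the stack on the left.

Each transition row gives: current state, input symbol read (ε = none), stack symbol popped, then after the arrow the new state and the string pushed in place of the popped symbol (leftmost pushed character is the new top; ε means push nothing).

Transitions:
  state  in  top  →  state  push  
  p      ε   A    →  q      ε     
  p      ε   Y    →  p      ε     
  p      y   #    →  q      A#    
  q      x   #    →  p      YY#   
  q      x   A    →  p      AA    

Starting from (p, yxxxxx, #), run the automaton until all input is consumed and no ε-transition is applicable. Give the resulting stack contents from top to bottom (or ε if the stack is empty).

(p, yxxxxx, #)
  read y, top #: go to q, push A# → (q, xxxxx, A#)
  read x, top A: go to p, push AA → (p, xxxx, AA#)
  ε-move, top A: go to q, push ε → (q, xxxx, A#)
  read x, top A: go to p, push AA → (p, xxx, AA#)
  ε-move, top A: go to q, push ε → (q, xxx, A#)
  read x, top A: go to p, push AA → (p, xx, AA#)
  ε-move, top A: go to q, push ε → (q, xx, A#)
  read x, top A: go to p, push AA → (p, x, AA#)
  ε-move, top A: go to q, push ε → (q, x, A#)
  read x, top A: go to p, push AA → (p, ε, AA#)
  ε-move, top A: go to q, push ε → (q, ε, A#)
All input consumed in state q with stack A#.

A#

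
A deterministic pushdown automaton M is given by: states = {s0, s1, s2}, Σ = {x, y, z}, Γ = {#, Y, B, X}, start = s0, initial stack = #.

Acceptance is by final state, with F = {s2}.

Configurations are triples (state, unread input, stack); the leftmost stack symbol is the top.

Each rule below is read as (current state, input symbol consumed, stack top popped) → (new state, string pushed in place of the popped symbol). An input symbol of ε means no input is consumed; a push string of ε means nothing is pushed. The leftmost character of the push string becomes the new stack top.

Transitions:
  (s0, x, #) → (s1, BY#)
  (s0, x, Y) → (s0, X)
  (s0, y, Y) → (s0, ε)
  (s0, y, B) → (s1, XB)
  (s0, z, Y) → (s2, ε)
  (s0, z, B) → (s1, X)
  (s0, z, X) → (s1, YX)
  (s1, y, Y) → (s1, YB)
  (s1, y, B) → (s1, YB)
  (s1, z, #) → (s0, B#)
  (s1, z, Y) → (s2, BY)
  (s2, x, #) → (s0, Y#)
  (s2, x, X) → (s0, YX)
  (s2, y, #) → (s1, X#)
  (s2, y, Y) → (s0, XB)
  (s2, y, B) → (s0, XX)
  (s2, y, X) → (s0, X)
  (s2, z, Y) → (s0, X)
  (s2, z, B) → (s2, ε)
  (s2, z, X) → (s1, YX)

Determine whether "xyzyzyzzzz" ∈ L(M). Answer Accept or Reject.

(s0, xyzyzyzzzz, #)
  read x, top #: go to s1, push BY# → (s1, yzyzyzzzz, BY#)
  read y, top B: go to s1, push YB → (s1, zyzyzzzz, YBY#)
  read z, top Y: go to s2, push BY → (s2, yzyzzzz, BYBY#)
  read y, top B: go to s0, push XX → (s0, zyzzzz, XXYBY#)
  read z, top X: go to s1, push YX → (s1, yzzzz, YXXYBY#)
  read y, top Y: go to s1, push YB → (s1, zzzz, YBXXYBY#)
  read z, top Y: go to s2, push BY → (s2, zzz, BYBXXYBY#)
  read z, top B: go to s2, push ε → (s2, zz, YBXXYBY#)
  read z, top Y: go to s0, push X → (s0, z, XBXXYBY#)
  read z, top X: go to s1, push YX → (s1, ε, YXBXXYBY#)
All input consumed; state s1 ∉ F and no further ε-move applies.

Reject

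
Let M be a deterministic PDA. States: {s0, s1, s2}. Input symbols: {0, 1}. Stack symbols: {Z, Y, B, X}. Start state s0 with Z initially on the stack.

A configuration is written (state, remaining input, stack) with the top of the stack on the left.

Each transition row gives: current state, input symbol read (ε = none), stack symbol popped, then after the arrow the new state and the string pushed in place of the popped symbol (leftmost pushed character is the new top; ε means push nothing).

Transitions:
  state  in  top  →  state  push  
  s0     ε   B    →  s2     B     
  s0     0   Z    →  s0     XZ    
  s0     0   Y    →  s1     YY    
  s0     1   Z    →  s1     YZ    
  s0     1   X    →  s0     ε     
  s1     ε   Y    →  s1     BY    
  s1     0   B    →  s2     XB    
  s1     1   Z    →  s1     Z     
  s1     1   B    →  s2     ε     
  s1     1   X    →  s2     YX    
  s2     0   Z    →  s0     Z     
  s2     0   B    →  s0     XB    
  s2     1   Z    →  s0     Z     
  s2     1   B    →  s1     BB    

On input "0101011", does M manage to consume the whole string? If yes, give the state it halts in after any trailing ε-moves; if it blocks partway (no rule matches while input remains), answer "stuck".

s1

(s0, 0101011, Z) ⊢ (s0, 101011, XZ) ⊢ (s0, 01011, Z) ⊢ (s0, 1011, XZ) ⊢ (s0, 011, Z) ⊢ (s0, 11, XZ) ⊢ (s0, 1, Z) ⊢ (s1, ε, YZ) ⊢ (s1, ε, BYZ)
All input consumed; M is in state s1.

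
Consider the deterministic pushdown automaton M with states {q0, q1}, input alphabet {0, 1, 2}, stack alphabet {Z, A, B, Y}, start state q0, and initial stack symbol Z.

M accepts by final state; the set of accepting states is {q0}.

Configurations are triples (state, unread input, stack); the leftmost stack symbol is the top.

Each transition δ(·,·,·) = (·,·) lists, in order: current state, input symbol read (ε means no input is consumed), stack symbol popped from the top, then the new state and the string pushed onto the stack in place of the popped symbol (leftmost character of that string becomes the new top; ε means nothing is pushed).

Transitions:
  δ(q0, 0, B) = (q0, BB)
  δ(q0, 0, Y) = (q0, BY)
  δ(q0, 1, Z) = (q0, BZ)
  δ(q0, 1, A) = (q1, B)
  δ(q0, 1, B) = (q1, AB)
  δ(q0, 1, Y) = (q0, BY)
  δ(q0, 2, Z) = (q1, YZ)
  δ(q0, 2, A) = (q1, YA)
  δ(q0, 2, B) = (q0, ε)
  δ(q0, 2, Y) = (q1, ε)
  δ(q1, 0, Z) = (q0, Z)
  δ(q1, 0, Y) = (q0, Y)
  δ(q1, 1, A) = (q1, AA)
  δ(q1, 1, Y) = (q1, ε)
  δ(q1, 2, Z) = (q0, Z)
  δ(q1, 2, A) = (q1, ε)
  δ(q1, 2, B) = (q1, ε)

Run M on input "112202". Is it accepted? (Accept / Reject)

(q0, 112202, Z)
  read 1, top Z: go to q0, push BZ → (q0, 12202, BZ)
  read 1, top B: go to q1, push AB → (q1, 2202, ABZ)
  read 2, top A: go to q1, push ε → (q1, 202, BZ)
  read 2, top B: go to q1, push ε → (q1, 02, Z)
  read 0, top Z: go to q0, push Z → (q0, 2, Z)
  read 2, top Z: go to q1, push YZ → (q1, ε, YZ)
All input consumed; state q1 ∉ F and no further ε-move applies.

Reject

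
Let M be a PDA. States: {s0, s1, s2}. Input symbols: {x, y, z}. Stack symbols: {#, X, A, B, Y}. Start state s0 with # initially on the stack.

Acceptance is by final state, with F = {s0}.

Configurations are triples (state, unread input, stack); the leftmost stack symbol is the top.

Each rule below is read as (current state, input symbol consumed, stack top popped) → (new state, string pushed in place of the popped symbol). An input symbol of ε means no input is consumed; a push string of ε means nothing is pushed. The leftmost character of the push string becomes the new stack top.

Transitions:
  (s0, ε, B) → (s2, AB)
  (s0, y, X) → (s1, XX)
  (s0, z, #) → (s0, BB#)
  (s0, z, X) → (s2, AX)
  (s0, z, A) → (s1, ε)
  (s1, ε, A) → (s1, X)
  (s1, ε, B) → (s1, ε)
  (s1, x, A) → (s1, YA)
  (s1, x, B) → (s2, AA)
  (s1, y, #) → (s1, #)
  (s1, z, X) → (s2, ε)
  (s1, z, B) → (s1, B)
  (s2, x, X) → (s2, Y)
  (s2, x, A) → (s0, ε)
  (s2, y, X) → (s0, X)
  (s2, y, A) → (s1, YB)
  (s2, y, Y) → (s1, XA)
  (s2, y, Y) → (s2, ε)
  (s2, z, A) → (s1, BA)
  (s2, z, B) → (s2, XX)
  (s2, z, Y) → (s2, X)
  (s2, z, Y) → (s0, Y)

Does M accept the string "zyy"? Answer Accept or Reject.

No computation consumes all input and reaches a final state.

Reject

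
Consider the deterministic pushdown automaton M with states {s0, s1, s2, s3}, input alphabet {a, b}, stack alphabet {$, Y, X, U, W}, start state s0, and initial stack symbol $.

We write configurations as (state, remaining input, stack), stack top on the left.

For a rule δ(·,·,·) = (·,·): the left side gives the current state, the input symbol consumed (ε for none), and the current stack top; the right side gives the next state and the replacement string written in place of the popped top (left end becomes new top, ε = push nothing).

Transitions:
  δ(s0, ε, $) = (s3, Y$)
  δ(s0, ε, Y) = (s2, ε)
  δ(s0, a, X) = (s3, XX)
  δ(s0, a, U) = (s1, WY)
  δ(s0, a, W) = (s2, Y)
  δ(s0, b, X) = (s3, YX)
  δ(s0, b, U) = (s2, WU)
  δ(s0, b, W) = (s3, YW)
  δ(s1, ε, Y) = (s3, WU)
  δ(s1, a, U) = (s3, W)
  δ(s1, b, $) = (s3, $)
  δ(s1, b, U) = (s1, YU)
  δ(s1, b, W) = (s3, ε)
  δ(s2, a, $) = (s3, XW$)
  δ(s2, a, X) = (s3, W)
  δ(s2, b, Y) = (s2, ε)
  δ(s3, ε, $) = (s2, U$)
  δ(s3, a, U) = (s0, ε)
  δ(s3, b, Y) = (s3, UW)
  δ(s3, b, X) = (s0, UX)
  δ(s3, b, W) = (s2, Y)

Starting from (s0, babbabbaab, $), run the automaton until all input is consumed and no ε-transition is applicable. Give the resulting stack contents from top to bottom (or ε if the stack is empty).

(s0, babbabbaab, $)
  ε-move, top $: go to s3, push Y$ → (s3, babbabbaab, Y$)
  read b, top Y: go to s3, push UW → (s3, abbabbaab, UW$)
  read a, top U: go to s0, push ε → (s0, bbabbaab, W$)
  read b, top W: go to s3, push YW → (s3, babbaab, YW$)
  read b, top Y: go to s3, push UW → (s3, abbaab, UWW$)
  read a, top U: go to s0, push ε → (s0, bbaab, WW$)
  read b, top W: go to s3, push YW → (s3, baab, YWW$)
  read b, top Y: go to s3, push UW → (s3, aab, UWWW$)
  read a, top U: go to s0, push ε → (s0, ab, WWW$)
  read a, top W: go to s2, push Y → (s2, b, YWW$)
  read b, top Y: go to s2, push ε → (s2, ε, WW$)
All input consumed in state s2 with stack WW$.

WW$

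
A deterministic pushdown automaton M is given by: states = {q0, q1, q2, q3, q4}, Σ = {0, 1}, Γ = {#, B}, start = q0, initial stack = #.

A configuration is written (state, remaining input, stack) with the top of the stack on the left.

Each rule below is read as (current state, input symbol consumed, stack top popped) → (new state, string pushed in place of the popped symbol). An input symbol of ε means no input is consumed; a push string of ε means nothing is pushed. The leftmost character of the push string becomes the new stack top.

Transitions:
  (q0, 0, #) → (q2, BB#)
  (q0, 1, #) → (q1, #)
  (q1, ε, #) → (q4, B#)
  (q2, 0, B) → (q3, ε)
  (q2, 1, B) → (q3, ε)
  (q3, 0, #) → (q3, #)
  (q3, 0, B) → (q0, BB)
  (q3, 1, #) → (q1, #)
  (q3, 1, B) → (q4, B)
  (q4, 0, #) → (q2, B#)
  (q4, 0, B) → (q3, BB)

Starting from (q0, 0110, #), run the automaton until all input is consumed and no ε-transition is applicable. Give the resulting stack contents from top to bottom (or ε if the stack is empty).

BB#

(q0, 0110, #)
  read 0, top #: go to q2, push BB# → (q2, 110, BB#)
  read 1, top B: go to q3, push ε → (q3, 10, B#)
  read 1, top B: go to q4, push B → (q4, 0, B#)
  read 0, top B: go to q3, push BB → (q3, ε, BB#)
All input consumed in state q3 with stack BB#.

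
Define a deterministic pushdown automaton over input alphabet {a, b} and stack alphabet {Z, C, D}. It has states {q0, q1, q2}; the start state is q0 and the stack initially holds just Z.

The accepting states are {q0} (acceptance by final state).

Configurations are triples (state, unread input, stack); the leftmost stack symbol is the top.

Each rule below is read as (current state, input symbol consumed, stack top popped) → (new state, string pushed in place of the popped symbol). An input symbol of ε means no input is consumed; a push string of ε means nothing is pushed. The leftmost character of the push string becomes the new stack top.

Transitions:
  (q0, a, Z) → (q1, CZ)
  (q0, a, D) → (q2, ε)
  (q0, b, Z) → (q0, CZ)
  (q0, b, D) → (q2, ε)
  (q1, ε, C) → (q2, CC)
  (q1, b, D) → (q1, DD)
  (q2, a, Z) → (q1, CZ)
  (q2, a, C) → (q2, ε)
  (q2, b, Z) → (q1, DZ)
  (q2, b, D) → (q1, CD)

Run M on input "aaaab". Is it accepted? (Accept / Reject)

(q0, aaaab, Z) ⊢ (q1, aaab, CZ) ⊢ (q2, aaab, CCZ) ⊢ (q2, aab, CZ) ⊢ (q2, ab, Z) ⊢ (q1, b, CZ) ⊢ (q2, b, CCZ)
No transition applies at (q2, b, CCZ); input not fully consumed.

Reject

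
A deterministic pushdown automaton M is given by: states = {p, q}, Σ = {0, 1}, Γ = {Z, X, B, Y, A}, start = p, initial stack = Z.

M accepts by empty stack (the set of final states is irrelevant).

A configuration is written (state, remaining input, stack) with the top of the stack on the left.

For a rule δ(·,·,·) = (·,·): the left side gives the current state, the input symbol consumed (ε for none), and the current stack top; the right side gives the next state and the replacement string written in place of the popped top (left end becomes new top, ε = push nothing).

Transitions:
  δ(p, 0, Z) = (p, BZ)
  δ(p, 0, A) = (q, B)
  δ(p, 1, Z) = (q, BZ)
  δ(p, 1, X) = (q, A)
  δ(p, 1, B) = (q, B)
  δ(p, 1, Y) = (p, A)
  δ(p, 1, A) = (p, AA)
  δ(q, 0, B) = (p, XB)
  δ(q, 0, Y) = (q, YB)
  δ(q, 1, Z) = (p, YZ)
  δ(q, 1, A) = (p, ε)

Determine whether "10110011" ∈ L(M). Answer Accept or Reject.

(p, 10110011, Z)
  read 1, top Z: go to q, push BZ → (q, 0110011, BZ)
  read 0, top B: go to p, push XB → (p, 110011, XBZ)
  read 1, top X: go to q, push A → (q, 10011, ABZ)
  read 1, top A: go to p, push ε → (p, 0011, BZ)
No transition applies at (p, 0011, BZ); input not fully consumed.

Reject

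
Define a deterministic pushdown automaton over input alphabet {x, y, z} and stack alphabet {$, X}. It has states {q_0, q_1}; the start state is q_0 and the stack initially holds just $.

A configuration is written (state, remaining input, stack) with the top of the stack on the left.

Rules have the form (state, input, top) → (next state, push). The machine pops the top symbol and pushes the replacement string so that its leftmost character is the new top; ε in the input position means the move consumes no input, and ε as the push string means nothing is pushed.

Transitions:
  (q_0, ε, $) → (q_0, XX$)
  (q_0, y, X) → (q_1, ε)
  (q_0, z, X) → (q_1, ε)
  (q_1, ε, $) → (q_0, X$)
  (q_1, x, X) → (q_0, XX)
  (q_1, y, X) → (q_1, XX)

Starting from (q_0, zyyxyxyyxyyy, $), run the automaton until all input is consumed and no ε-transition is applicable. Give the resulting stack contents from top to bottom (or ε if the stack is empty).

(q_0, zyyxyxyyxyyy, $)
  ε-move, top $: go to q_0, push XX$ → (q_0, zyyxyxyyxyyy, XX$)
  read z, top X: go to q_1, push ε → (q_1, yyxyxyyxyyy, X$)
  read y, top X: go to q_1, push XX → (q_1, yxyxyyxyyy, XX$)
  read y, top X: go to q_1, push XX → (q_1, xyxyyxyyy, XXX$)
  read x, top X: go to q_0, push XX → (q_0, yxyyxyyy, XXXX$)
  read y, top X: go to q_1, push ε → (q_1, xyyxyyy, XXX$)
  read x, top X: go to q_0, push XX → (q_0, yyxyyy, XXXX$)
  read y, top X: go to q_1, push ε → (q_1, yxyyy, XXX$)
  read y, top X: go to q_1, push XX → (q_1, xyyy, XXXX$)
  read x, top X: go to q_0, push XX → (q_0, yyy, XXXXX$)
  read y, top X: go to q_1, push ε → (q_1, yy, XXXX$)
  read y, top X: go to q_1, push XX → (q_1, y, XXXXX$)
  read y, top X: go to q_1, push XX → (q_1, ε, XXXXXX$)
All input consumed in state q_1 with stack XXXXXX$.

XXXXXX$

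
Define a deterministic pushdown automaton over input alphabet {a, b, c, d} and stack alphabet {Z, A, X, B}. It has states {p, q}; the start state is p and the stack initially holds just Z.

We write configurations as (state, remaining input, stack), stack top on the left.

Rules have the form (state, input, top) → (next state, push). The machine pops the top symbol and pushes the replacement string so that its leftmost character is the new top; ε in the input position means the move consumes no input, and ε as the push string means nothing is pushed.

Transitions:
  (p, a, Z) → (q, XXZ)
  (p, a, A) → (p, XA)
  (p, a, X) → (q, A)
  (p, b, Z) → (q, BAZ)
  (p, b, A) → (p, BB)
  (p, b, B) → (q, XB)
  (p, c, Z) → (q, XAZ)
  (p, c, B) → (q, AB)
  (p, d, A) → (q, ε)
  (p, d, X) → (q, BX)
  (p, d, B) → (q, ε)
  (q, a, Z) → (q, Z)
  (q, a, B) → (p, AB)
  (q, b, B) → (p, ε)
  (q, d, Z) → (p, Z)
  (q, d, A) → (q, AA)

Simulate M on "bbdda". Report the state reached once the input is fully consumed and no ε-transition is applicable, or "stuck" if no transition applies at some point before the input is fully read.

(p, bbdda, Z)
  read b, top Z: go to q, push BAZ → (q, bdda, BAZ)
  read b, top B: go to p, push ε → (p, dda, AZ)
  read d, top A: go to q, push ε → (q, da, Z)
  read d, top Z: go to p, push Z → (p, a, Z)
  read a, top Z: go to q, push XXZ → (q, ε, XXZ)
All input consumed; M is in state q.

q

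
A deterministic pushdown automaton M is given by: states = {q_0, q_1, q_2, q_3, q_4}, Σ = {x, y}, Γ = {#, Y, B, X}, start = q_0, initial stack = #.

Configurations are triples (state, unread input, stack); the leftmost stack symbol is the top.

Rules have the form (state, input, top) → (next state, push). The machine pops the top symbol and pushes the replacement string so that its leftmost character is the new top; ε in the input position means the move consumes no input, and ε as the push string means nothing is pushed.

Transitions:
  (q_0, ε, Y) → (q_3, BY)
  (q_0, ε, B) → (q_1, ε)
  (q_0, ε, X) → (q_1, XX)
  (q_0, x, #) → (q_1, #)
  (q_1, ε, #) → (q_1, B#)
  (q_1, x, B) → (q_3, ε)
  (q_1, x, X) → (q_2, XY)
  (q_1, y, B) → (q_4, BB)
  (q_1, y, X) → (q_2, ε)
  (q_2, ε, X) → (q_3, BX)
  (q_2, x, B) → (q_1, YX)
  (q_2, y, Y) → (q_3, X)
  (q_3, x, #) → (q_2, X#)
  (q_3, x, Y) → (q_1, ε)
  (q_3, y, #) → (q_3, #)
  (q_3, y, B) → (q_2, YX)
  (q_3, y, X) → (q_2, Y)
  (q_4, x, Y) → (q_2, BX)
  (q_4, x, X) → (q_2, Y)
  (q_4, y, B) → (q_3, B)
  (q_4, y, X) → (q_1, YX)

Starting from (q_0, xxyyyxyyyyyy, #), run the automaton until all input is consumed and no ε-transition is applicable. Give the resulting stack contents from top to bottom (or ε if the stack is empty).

XXX#

(q_0, xxyyyxyyyyyy, #) ⊢ (q_1, xyyyxyyyyyy, #) ⊢ (q_1, xyyyxyyyyyy, B#) ⊢ (q_3, yyyxyyyyyy, #) ⊢ (q_3, yyxyyyyyy, #) ⊢ (q_3, yxyyyyyy, #) ⊢ (q_3, xyyyyyy, #) ⊢ (q_2, yyyyyy, X#) ⊢ (q_3, yyyyyy, BX#) ⊢ (q_2, yyyyy, YXX#) ⊢ (q_3, yyyy, XXX#) ⊢ (q_2, yyy, YXX#) ⊢ (q_3, yy, XXX#) ⊢ (q_2, y, YXX#) ⊢ (q_3, ε, XXX#)
All input consumed in state q_3 with stack XXX#.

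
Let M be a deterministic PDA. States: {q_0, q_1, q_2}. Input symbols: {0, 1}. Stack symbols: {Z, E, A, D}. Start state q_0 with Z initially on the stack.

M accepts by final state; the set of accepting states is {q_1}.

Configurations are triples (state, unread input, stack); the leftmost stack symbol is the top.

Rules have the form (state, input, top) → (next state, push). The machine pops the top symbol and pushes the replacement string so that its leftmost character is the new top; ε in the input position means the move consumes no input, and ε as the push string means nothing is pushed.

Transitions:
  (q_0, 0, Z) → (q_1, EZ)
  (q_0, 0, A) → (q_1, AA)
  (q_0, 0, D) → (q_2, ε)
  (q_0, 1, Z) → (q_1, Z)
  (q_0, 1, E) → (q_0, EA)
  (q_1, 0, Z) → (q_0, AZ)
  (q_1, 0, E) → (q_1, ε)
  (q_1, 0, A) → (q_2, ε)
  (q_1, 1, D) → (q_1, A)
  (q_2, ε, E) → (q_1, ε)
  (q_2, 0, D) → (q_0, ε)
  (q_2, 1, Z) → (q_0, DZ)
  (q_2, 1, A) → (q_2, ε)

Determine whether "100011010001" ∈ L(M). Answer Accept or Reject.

(q_0, 100011010001, Z) ⊢ (q_1, 00011010001, Z) ⊢ (q_0, 0011010001, AZ) ⊢ (q_1, 011010001, AAZ) ⊢ (q_2, 11010001, AZ) ⊢ (q_2, 1010001, Z) ⊢ (q_0, 010001, DZ) ⊢ (q_2, 10001, Z) ⊢ (q_0, 0001, DZ) ⊢ (q_2, 001, Z)
No transition applies at (q_2, 001, Z); input not fully consumed.

Reject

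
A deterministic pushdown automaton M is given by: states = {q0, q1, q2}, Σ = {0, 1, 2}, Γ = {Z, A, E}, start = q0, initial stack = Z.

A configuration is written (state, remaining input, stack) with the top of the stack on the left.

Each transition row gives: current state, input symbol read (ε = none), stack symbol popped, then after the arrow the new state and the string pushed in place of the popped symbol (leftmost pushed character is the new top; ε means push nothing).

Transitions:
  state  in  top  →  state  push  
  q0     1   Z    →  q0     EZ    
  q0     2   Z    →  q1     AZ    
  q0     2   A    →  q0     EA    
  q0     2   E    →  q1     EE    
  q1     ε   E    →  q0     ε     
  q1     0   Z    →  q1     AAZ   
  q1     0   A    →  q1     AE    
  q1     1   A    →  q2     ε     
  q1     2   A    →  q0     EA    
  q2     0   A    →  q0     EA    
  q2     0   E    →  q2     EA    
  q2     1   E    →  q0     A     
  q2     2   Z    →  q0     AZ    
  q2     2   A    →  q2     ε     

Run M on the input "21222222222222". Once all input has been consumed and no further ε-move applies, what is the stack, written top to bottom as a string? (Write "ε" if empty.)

(q0, 21222222222222, Z)
  read 2, top Z: go to q1, push AZ → (q1, 1222222222222, AZ)
  read 1, top A: go to q2, push ε → (q2, 222222222222, Z)
  read 2, top Z: go to q0, push AZ → (q0, 22222222222, AZ)
  read 2, top A: go to q0, push EA → (q0, 2222222222, EAZ)
  read 2, top E: go to q1, push EE → (q1, 222222222, EEAZ)
  ε-move, top E: go to q0, push ε → (q0, 222222222, EAZ)
  read 2, top E: go to q1, push EE → (q1, 22222222, EEAZ)
  ε-move, top E: go to q0, push ε → (q0, 22222222, EAZ)
  read 2, top E: go to q1, push EE → (q1, 2222222, EEAZ)
  ε-move, top E: go to q0, push ε → (q0, 2222222, EAZ)
  read 2, top E: go to q1, push EE → (q1, 222222, EEAZ)
  ε-move, top E: go to q0, push ε → (q0, 222222, EAZ)
  read 2, top E: go to q1, push EE → (q1, 22222, EEAZ)
  ε-move, top E: go to q0, push ε → (q0, 22222, EAZ)
  read 2, top E: go to q1, push EE → (q1, 2222, EEAZ)
  ε-move, top E: go to q0, push ε → (q0, 2222, EAZ)
  read 2, top E: go to q1, push EE → (q1, 222, EEAZ)
  ε-move, top E: go to q0, push ε → (q0, 222, EAZ)
  read 2, top E: go to q1, push EE → (q1, 22, EEAZ)
  ε-move, top E: go to q0, push ε → (q0, 22, EAZ)
  read 2, top E: go to q1, push EE → (q1, 2, EEAZ)
  ε-move, top E: go to q0, push ε → (q0, 2, EAZ)
  read 2, top E: go to q1, push EE → (q1, ε, EEAZ)
  ε-move, top E: go to q0, push ε → (q0, ε, EAZ)
All input consumed in state q0 with stack EAZ.

EAZ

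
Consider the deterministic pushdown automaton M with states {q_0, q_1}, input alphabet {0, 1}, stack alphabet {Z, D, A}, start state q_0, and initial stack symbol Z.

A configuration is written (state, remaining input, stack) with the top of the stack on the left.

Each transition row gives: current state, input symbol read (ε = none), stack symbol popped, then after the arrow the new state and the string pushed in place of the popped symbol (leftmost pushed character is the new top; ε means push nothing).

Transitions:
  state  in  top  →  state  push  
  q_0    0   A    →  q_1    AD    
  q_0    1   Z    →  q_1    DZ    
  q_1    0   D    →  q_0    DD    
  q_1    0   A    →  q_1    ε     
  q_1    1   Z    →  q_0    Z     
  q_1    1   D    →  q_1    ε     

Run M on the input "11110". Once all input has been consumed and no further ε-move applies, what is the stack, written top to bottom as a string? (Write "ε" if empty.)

DDZ

(q_0, 11110, Z)
  read 1, top Z: go to q_1, push DZ → (q_1, 1110, DZ)
  read 1, top D: go to q_1, push ε → (q_1, 110, Z)
  read 1, top Z: go to q_0, push Z → (q_0, 10, Z)
  read 1, top Z: go to q_1, push DZ → (q_1, 0, DZ)
  read 0, top D: go to q_0, push DD → (q_0, ε, DDZ)
All input consumed in state q_0 with stack DDZ.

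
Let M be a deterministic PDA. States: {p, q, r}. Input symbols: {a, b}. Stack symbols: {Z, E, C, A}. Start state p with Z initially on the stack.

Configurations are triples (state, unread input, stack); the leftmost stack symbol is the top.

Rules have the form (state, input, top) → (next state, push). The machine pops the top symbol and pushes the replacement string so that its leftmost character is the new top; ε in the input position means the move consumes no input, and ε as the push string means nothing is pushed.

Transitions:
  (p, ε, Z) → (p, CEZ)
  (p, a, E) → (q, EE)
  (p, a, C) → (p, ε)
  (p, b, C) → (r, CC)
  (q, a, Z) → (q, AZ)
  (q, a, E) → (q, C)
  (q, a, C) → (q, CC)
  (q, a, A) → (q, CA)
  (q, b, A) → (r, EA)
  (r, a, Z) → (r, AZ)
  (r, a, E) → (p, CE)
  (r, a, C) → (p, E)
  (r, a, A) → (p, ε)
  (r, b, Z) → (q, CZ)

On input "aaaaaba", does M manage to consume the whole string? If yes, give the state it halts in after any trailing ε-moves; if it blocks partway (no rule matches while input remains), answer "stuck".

(p, aaaaaba, Z)
  ε-move, top Z: go to p, push CEZ → (p, aaaaaba, CEZ)
  read a, top C: go to p, push ε → (p, aaaaba, EZ)
  read a, top E: go to q, push EE → (q, aaaba, EEZ)
  read a, top E: go to q, push C → (q, aaba, CEZ)
  read a, top C: go to q, push CC → (q, aba, CCEZ)
  read a, top C: go to q, push CC → (q, ba, CCCEZ)
No transition for (q, b, top C); M blocks with input ba remaining.

stuck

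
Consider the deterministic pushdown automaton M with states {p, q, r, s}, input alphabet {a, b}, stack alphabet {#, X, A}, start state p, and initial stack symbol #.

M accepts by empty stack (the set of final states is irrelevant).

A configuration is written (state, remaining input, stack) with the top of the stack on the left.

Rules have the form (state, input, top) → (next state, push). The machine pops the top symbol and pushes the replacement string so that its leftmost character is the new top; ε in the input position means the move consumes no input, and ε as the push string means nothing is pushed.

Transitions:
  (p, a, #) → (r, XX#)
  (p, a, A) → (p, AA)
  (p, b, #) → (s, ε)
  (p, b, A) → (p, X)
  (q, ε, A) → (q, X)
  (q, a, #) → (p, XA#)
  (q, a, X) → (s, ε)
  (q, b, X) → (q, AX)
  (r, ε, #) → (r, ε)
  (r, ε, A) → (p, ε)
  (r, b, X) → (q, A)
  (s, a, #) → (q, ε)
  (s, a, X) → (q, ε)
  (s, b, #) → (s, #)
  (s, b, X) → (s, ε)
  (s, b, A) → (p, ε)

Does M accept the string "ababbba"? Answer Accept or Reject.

Accept

(p, ababbba, #)
  read a, top #: go to r, push XX# → (r, babbba, XX#)
  read b, top X: go to q, push A → (q, abbba, AX#)
  ε-move, top A: go to q, push X → (q, abbba, XX#)
  read a, top X: go to s, push ε → (s, bbba, X#)
  read b, top X: go to s, push ε → (s, bba, #)
  read b, top #: go to s, push # → (s, ba, #)
  read b, top #: go to s, push # → (s, a, #)
  read a, top #: go to q, push ε → (q, ε, ε)
All input consumed and the stack is empty.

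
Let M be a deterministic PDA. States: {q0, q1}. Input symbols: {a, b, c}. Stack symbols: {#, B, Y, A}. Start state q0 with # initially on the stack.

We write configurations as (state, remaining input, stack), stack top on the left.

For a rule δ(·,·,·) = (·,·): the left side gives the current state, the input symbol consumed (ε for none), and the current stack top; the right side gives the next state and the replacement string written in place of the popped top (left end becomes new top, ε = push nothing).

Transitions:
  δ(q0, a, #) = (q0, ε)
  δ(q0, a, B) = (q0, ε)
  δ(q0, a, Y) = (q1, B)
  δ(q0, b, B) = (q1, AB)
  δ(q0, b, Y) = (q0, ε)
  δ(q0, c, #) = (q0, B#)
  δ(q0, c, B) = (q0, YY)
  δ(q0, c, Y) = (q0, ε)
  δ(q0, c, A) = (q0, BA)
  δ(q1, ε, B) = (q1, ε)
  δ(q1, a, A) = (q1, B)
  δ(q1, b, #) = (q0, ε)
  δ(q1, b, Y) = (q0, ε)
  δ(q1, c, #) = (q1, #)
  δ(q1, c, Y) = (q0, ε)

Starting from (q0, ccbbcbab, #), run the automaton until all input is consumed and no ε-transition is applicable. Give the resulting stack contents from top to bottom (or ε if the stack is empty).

ε

(q0, ccbbcbab, #)
  read c, top #: go to q0, push B# → (q0, cbbcbab, B#)
  read c, top B: go to q0, push YY → (q0, bbcbab, YY#)
  read b, top Y: go to q0, push ε → (q0, bcbab, Y#)
  read b, top Y: go to q0, push ε → (q0, cbab, #)
  read c, top #: go to q0, push B# → (q0, bab, B#)
  read b, top B: go to q1, push AB → (q1, ab, AB#)
  read a, top A: go to q1, push B → (q1, b, BB#)
  ε-move, top B: go to q1, push ε → (q1, b, B#)
  ε-move, top B: go to q1, push ε → (q1, b, #)
  read b, top #: go to q0, push ε → (q0, ε, ε)
All input consumed in state q0 with stack ε.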